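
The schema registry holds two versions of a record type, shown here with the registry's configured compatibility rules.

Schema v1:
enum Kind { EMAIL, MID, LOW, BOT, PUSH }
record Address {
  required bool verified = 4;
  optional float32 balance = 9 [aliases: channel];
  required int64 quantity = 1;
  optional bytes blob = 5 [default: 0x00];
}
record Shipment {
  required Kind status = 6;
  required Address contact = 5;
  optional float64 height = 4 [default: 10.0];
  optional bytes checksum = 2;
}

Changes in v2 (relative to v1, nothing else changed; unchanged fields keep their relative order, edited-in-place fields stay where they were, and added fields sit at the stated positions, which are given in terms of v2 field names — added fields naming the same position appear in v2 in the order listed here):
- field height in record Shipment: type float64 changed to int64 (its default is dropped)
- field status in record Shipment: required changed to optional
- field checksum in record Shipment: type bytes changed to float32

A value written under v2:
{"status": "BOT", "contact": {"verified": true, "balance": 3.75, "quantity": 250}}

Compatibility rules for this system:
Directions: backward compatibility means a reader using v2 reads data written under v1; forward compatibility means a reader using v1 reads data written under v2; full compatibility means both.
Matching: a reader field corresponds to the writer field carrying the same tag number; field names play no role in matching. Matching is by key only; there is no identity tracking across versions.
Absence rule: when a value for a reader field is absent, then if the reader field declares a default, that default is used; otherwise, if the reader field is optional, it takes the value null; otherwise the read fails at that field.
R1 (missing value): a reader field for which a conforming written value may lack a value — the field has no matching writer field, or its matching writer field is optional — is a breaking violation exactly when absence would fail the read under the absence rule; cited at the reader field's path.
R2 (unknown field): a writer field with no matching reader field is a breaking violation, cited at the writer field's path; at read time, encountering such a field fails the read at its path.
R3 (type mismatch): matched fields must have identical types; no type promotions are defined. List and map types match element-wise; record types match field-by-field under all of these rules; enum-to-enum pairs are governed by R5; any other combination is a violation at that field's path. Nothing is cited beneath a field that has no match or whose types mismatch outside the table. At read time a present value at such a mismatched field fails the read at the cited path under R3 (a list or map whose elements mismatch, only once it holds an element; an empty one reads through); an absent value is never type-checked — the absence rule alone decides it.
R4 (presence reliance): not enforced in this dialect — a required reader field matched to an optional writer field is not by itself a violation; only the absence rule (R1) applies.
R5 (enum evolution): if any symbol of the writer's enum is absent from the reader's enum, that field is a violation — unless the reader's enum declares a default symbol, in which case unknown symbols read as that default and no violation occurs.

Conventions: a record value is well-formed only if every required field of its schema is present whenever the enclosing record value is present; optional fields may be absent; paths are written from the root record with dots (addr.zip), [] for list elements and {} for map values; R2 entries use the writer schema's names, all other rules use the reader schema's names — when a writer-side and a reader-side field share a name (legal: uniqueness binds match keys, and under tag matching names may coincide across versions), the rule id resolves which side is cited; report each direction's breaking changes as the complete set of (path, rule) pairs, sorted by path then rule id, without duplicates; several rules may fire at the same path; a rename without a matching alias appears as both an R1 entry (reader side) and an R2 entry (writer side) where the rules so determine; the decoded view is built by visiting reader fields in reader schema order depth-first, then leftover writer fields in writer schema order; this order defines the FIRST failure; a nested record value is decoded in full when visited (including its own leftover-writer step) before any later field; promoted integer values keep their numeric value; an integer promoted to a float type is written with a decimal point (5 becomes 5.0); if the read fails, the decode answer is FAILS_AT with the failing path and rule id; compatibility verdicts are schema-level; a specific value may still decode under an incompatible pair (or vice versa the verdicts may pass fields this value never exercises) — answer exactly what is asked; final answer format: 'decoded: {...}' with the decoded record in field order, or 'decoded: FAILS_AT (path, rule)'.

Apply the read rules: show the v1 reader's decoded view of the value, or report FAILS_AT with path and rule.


decoded: {"status": "BOT", "contact": {"verified": true, "balance": 3.75, "quantity": 250, "blob": 0x00}, "height": 10.0, "checksum": null}

in Shipment below, arrows point writer -> reader
decoding the Shipment value with the v1 reader:
  status := "BOT"
  contact.verified := true
  contact.balance := 3.75
  contact.quantity := 250
  contact.blob := 0x00 (no value, default fills)
  height := 10.0 (no value, default fills)
  checksum := null (not supplied -> null)
  => decoded: {"status": "BOT", "contact": {"verified": true, "balance": 3.75, "quantity": 250, "blob": 0x00}, "height": 10.0, "checksum": null}
the rest of the Shipment diff is inert for this question:
  field height in record Shipment: type float64 changed to int64 (its default is dropped) -> matters for Shipment compatibility verdicts, not for this value's decode
  field status in record Shipment: required changed to optional -> matters for Shipment compatibility verdicts, not for this value's decode
  field checksum in record Shipment: type bytes changed to float32 -> matters for Shipment compatibility verdicts, not for this value's decode


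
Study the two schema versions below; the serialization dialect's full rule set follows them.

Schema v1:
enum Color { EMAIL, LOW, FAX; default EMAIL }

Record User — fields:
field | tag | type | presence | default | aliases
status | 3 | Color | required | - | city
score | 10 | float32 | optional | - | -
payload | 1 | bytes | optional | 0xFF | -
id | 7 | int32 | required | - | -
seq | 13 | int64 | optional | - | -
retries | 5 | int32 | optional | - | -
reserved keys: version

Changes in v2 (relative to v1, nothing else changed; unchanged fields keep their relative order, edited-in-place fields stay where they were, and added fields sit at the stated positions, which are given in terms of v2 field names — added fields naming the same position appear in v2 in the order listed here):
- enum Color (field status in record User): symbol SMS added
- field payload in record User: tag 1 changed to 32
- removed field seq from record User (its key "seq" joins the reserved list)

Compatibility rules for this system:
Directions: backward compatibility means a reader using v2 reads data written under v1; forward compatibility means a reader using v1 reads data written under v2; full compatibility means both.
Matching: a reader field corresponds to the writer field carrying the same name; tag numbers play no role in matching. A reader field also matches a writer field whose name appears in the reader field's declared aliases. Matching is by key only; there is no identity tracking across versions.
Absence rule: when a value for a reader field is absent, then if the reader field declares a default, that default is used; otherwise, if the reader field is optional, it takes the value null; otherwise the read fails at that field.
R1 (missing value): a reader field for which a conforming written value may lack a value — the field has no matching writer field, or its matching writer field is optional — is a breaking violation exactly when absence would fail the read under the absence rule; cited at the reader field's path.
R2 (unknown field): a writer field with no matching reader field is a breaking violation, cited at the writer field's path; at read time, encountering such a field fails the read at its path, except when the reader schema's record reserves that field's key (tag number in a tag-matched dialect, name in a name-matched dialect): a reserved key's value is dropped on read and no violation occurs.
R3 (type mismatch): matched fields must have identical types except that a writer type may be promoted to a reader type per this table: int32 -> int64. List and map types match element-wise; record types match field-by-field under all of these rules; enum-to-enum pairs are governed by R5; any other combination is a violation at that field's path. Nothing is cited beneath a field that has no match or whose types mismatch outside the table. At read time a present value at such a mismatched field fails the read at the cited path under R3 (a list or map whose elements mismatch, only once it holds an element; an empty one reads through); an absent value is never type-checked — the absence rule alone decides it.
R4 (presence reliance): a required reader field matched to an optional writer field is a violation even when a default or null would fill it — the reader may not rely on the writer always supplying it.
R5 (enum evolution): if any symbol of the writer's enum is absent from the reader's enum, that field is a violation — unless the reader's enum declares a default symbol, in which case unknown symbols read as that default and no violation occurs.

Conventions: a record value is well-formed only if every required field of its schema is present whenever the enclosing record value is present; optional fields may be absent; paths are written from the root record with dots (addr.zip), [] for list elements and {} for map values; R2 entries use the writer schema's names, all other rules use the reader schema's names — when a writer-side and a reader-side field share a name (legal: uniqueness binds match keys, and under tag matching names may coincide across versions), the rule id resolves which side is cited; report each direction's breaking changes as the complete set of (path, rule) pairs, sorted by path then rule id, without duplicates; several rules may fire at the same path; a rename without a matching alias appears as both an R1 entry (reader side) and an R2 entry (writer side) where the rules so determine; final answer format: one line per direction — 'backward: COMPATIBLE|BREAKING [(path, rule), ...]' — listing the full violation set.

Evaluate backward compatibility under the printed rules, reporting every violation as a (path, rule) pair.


in User below, arrows point writer -> reader
backward on User — v2 reading data written by v1:
  status <- status (Color -> Color, writer required)
  score <- score (float32 -> float32, writer optional)
  payload <- payload (bytes -> bytes, writer optional)
  id <- id (int32 -> int32, writer required)
  retries <- retries (int32 -> int32, writer optional)
  leftover writer field: seq
  => no violations; backward on User: COMPATIBLE
the rest of the User diff is inert for this question:
  enum Color (field status in record User): symbol SMS added -> triggers nothing under User's printed rules — same verdict
  field payload in record User: tag 1 changed to 32 -> triggers nothing under User's printed rules — same verdict
  removed field seq from record User (its key "seq" joins the reserved list) -> triggers nothing under User's printed rules — same verdict

backward: COMPATIBLE []


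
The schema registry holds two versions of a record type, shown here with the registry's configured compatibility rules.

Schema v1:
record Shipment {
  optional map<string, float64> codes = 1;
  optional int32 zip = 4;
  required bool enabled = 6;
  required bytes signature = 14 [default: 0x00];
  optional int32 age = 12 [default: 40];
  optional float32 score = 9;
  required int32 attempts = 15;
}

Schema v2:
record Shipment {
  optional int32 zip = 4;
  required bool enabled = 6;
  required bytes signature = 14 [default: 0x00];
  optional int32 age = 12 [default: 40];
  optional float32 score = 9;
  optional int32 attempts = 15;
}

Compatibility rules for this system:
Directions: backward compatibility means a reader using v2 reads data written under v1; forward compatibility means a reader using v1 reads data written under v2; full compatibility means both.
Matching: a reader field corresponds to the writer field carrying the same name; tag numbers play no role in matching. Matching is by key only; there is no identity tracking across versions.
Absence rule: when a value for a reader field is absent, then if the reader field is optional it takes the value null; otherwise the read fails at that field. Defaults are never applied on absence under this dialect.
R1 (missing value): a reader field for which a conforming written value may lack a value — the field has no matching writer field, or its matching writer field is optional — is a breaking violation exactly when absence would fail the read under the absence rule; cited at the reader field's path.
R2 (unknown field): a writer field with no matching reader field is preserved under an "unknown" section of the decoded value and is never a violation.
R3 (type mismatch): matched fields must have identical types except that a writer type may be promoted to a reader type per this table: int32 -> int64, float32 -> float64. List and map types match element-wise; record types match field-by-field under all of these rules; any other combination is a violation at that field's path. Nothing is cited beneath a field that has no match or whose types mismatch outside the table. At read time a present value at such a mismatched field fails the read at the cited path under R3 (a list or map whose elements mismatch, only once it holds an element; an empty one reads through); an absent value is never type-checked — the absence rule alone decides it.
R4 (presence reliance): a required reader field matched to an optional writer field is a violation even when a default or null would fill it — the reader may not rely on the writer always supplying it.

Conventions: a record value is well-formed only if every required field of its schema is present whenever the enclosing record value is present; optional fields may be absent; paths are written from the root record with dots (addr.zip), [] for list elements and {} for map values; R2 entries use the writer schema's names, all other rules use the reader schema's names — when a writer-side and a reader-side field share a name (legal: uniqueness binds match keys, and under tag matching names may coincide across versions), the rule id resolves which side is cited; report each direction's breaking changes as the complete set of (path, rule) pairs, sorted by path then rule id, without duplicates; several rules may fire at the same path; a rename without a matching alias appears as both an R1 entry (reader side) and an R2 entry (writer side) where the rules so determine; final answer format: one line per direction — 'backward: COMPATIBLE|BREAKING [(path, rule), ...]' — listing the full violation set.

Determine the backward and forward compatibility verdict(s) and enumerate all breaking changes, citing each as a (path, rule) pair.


backward: COMPATIBLE []; forward: BREAKING [(attempts, R1), (attempts, R4)]

arrows below run writer -> reader for Shipment
backward pass over Shipment, reader schema v2, writer schema v1:
  zip: int32 -> int32, writer optional; from zip
  enabled: bool -> bool, writer required; from enabled
  signature: bytes -> bytes, writer required; from signature
  age: int32 -> int32, writer optional; from age
  score: float32 -> float32, writer optional; from score
  attempts: int32 -> int32, writer required; from attempts
  writer codes: unknown to reader
  nothing fires on Shipment: backward is COMPATIBLE
forward pass over Shipment, reader schema v1, writer schema v2:
  codes: no writer-side match
  zip: int32 -> int32, writer optional; from zip
  enabled: bool -> bool, writer required; from enabled
  signature: bytes -> bytes, writer required; from signature
  age: int32 -> int32, writer optional; from age
  score: float32 -> float32, writer optional; from score
  attempts: int32 -> int32, writer optional; from attempts
  rule R1 violated at attempts
  rule R4 violated at attempts
  => forward: BREAKING (2)


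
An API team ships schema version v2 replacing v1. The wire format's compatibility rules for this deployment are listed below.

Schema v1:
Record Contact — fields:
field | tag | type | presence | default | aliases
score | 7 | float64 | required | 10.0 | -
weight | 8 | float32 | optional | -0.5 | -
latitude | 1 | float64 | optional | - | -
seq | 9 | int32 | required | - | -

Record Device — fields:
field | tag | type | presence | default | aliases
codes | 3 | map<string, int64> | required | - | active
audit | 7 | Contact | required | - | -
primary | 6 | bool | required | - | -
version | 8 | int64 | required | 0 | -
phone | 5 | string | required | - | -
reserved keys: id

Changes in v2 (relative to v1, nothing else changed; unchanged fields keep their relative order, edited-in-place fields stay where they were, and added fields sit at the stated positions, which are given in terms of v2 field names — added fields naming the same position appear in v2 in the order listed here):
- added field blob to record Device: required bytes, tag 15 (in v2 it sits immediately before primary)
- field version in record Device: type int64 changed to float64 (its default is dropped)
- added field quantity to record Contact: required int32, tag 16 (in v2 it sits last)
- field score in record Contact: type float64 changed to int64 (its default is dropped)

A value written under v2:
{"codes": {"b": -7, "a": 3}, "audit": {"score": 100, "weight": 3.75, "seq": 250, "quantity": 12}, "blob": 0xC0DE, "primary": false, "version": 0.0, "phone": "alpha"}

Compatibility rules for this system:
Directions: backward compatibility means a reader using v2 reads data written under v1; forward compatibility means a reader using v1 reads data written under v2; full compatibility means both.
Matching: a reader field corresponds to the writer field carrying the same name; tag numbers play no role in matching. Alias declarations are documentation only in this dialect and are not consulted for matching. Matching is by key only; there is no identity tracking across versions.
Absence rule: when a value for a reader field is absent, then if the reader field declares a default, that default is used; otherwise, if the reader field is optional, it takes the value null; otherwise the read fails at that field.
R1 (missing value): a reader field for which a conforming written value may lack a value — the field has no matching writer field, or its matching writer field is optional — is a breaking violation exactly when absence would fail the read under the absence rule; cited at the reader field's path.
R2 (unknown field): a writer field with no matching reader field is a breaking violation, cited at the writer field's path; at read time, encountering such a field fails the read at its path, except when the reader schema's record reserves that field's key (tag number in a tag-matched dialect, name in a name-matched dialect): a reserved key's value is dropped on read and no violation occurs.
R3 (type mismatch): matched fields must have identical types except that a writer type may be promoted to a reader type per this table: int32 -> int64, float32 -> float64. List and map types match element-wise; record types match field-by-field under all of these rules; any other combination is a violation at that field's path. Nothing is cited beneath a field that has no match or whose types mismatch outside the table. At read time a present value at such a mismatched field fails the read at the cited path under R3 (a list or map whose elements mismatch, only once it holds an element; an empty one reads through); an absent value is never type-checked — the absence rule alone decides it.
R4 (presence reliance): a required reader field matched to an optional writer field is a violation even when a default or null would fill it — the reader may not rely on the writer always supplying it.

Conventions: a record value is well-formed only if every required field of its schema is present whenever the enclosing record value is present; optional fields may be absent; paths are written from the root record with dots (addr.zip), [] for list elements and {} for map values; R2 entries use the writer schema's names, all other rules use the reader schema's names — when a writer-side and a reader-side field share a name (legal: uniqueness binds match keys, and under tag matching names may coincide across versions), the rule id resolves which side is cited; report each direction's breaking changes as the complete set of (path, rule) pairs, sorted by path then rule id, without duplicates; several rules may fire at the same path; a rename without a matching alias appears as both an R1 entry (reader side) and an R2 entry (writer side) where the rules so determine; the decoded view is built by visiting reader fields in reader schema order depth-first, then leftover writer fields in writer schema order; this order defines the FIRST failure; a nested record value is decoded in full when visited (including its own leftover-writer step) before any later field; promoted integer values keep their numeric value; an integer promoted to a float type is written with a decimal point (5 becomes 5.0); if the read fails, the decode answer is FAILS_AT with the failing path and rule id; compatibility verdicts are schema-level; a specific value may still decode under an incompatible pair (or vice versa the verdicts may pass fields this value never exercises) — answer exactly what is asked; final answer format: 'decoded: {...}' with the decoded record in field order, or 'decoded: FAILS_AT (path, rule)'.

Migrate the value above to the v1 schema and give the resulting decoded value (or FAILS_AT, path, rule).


the writer's type comes first in each Device pair
migrating the Device value to v1:
  codes := {"b": -7, "a": 3}
  read fails at audit.score under R3
  => FAILS_AT (audit.score, R3)
remaining Device differences; none change what is asked:
  added field quantity to record Contact: required int32, tag 16 (in v2 it sits last) -> changes Device's schema-level verdicts only — the decode of this value is the same
  field version in record Device: type int64 changed to float64 (its default is dropped) -> changes Device's schema-level verdicts only — the decode of this value is the same
  added field blob to record Device: required bytes, tag 15 (in v2 it sits immediately before primary) -> changes Device's schema-level verdicts only — the decode of this value is the same

decoded: FAILS_AT (audit.score, R3)


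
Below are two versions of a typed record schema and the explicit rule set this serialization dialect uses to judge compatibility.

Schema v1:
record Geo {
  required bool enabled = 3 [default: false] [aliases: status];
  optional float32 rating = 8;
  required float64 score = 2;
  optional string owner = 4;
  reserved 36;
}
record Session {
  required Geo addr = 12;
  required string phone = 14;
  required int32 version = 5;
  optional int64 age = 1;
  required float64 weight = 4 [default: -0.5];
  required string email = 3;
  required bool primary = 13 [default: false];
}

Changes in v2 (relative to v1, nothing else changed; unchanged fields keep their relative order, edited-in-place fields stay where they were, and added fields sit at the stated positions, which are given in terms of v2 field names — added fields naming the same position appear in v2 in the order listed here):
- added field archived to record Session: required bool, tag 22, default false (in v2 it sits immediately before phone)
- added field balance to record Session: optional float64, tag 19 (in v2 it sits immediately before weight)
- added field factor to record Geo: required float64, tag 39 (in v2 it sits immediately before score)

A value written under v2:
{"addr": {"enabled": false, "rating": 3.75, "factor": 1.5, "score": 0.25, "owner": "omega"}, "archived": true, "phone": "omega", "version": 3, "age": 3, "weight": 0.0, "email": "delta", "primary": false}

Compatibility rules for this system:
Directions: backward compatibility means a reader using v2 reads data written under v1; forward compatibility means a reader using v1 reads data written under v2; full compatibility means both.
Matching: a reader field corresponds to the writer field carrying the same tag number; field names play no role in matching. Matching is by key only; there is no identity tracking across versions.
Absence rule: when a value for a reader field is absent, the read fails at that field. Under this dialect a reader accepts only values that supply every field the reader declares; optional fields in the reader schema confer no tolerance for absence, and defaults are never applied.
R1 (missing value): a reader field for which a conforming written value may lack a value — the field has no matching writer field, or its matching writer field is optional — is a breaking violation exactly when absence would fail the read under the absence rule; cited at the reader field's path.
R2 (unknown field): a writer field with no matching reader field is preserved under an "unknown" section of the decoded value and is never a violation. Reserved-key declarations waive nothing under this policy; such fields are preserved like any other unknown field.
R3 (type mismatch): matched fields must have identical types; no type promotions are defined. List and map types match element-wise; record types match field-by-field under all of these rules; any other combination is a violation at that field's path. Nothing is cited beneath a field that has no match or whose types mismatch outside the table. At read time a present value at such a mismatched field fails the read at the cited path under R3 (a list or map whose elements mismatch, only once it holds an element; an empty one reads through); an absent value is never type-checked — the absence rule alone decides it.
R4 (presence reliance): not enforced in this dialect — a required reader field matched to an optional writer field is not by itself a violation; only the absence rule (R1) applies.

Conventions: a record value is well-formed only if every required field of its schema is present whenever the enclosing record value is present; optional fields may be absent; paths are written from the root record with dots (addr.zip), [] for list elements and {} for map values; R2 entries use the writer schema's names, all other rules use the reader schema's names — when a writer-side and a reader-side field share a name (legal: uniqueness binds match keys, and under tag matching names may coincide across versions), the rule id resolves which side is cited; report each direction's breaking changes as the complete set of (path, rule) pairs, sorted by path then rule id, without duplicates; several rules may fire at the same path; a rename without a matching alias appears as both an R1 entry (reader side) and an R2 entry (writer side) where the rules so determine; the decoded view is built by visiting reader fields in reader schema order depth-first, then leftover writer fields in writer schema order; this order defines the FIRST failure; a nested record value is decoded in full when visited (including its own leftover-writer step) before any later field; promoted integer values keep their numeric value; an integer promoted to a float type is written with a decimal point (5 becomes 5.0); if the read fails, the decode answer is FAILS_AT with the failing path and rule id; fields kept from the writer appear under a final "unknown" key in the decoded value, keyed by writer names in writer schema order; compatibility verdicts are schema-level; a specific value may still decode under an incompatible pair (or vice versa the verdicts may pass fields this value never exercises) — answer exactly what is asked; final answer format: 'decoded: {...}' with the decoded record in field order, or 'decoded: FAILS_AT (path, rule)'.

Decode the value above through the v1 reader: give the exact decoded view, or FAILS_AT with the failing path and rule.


decoded: {"addr": {"enabled": false, "rating": 3.75, "score": 0.25, "owner": "omega", "unknown": {"factor": 1.5}}, "phone": "omega", "version": 3, "age": 3, "weight": 0.0, "email": "delta", "primary": false, "unknown": {"archived": true}}

in Session below, arrows point writer -> reader
decode walk for Session under reader schema v1:
  addr.enabled := false
  addr.rating := 3.75
  addr.score := 0.25
  addr.owner := "omega"
  writer addr.factor: kept under "unknown"
  phone := "omega"
  version := 3
  age := 3
  weight := 0.0
  email := "delta"
  primary := false
  writer archived: kept under "unknown"
  => decoded: {"addr": {"enabled": false, "rating": 3.75, "score": 0.25, "owner": "omega", "unknown": {"factor": 1.5}}, "phone": "omega", "version": 3, "age": 3, "weight": 0.0, "email": "delta", "primary": false, "unknown": {"archived": true}}
diffs on Session not affecting the asked answer:
  added field balance to record Session: optional float64, tag 19 (in v2 it sits immediately before weight) -> shifts the Session verdicts, not this decode


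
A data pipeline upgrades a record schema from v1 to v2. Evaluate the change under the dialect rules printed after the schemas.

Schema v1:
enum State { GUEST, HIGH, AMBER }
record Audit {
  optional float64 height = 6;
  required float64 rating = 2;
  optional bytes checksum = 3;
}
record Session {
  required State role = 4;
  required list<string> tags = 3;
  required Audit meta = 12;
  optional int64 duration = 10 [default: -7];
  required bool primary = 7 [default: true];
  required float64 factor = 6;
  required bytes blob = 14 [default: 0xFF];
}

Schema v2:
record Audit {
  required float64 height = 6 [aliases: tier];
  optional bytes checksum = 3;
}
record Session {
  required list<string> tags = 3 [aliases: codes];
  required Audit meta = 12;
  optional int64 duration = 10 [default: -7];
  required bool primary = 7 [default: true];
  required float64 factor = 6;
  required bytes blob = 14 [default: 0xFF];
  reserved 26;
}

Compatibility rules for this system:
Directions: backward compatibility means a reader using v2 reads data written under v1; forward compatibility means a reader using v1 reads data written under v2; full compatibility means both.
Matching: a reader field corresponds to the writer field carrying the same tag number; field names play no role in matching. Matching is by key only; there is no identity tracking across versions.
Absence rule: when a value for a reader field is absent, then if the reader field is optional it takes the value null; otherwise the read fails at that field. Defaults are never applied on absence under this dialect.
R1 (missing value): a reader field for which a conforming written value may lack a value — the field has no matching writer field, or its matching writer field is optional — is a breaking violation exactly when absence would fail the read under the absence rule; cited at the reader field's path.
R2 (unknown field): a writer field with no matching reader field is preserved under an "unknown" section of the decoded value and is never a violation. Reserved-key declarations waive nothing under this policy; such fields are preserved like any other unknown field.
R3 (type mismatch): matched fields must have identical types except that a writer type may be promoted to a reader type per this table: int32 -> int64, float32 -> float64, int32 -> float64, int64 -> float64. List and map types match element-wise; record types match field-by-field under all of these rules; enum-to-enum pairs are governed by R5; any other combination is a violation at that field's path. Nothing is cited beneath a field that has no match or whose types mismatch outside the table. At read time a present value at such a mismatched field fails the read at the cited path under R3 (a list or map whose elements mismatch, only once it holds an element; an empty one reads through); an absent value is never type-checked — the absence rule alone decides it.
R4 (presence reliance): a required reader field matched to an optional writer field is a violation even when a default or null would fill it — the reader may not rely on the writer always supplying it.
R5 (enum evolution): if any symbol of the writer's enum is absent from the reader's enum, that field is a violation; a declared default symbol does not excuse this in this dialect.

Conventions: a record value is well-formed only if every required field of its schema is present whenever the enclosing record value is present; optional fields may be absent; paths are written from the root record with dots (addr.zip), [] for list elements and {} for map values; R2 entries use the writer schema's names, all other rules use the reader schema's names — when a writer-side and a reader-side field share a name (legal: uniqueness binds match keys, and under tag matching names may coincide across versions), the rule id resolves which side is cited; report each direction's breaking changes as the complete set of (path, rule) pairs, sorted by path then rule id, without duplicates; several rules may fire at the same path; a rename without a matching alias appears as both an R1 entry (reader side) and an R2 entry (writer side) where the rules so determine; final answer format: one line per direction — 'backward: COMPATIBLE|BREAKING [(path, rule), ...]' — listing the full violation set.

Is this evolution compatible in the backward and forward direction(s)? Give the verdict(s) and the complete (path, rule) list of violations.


in Session below, arrows point writer -> reader
backward pass over Session, reader schema v2, writer schema v1:
  tags: paired with writer tags (list<string> -> list<string>; writer required)
  meta: paired with writer meta (Audit -> Audit; writer required)
  duration: paired with writer duration (int64 -> int64; writer optional)
  primary: paired with writer primary (bool -> bool; writer required)
  factor: paired with writer factor (float64 -> float64; writer required)
  blob: paired with writer blob (bytes -> bytes; writer required)
  role (writer side), unknown to reader
  meta.height: paired with writer meta.height (float64 -> float64; writer optional)
  meta.checksum: paired with writer meta.checksum (bytes -> bytes; writer optional)
  meta.rating (writer side), unknown to reader
  breaking: (meta.height, R1)
  breaking: (meta.height, R4)
  backward on Session therefore BREAKING (2)
forward pass over Session, reader schema v1, writer schema v2:
  role: no writer-side match
  tags: paired with writer tags (list<string> -> list<string>; writer required)
  meta: paired with writer meta (Audit -> Audit; writer required)
  duration: paired with writer duration (int64 -> int64; writer optional)
  primary: paired with writer primary (bool -> bool; writer required)
  factor: paired with writer factor (float64 -> float64; writer required)
  blob: paired with writer blob (bytes -> bytes; writer required)
  meta.height: paired with writer meta.height (float64 -> float64; writer required)
  meta.rating: no writer-side match
  meta.checksum: paired with writer meta.checksum (bytes -> bytes; writer optional)
  breaking: (meta.rating, R1)
  breaking: (role, R1)
  forward on Session therefore BREAKING (2)

backward: BREAKING [(meta.height, R1), (meta.height, R4)]; forward: BREAKING [(meta.rating, R1), (role, R1)]


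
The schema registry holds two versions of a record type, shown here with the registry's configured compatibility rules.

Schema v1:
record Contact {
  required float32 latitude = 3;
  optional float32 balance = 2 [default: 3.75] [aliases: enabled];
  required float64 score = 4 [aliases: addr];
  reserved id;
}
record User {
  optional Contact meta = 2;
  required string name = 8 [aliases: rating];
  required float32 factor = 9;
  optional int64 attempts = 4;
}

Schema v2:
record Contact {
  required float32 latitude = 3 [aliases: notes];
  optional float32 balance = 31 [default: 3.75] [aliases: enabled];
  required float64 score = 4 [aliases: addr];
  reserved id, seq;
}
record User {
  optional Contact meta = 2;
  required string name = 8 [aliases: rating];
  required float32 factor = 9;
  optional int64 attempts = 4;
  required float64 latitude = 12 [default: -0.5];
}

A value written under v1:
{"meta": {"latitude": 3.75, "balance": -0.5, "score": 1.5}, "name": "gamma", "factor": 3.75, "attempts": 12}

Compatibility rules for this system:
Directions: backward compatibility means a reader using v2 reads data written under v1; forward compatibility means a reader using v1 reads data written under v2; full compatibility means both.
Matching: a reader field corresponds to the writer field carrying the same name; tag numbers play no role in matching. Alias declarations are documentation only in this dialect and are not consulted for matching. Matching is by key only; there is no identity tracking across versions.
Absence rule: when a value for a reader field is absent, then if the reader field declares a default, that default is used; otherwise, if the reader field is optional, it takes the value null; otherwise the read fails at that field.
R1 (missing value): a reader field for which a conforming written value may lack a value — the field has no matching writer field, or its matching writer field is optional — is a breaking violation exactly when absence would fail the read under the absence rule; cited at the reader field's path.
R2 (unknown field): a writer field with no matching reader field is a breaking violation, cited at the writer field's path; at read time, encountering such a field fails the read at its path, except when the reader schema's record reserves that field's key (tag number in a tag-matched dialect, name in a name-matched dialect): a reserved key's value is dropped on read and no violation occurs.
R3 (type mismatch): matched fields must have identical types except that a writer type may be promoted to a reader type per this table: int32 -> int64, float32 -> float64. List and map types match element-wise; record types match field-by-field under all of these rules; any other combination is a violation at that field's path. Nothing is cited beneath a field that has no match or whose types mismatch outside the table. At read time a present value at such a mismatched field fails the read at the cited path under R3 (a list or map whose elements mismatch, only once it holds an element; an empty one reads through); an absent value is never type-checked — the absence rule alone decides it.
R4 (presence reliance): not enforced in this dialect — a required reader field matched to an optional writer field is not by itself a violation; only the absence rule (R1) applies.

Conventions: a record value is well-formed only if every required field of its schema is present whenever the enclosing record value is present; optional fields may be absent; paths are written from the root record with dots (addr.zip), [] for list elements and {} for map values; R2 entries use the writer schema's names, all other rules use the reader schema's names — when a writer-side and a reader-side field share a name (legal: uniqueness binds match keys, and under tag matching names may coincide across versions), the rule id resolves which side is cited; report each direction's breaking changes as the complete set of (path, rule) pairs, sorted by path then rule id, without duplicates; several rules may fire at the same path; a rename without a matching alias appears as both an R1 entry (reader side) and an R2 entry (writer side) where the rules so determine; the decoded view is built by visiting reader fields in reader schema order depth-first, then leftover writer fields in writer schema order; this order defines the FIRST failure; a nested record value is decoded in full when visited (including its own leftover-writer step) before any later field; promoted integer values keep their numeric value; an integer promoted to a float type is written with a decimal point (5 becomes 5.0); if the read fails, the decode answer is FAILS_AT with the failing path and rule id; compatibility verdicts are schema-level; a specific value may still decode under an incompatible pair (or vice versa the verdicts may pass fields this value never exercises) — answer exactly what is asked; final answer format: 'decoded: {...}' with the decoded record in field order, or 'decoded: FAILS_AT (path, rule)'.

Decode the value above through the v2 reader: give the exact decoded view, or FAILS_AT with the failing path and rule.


the writer's type comes first in each User pair
migrating the User value to v2:
  meta.latitude := 3.75
  meta.balance := -0.5
  meta.score := 1.5
  name := "gamma"
  factor := 3.75
  attempts := 12
  latitude := -0.5 (absent -> default)
  => decoded: {"meta": {"latitude": 3.75, "balance": -0.5, "score": 1.5}, "name": "gamma", "factor": 3.75, "attempts": 12, "latitude": -0.5}
the rest of the User diff is inert for this question:
  field balance in record Contact: tag 2 changed to 31 -> fires no rule on User under this dialect and leaves the result unchanged

decoded: {"meta": {"latitude": 3.75, "balance": -0.5, "score": 1.5}, "name": "gamma", "factor": 3.75, "attempts": 12, "latitude": -0.5}
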